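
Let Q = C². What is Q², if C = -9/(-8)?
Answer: 6561/4096 ≈ 1.6018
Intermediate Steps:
C = 9/8 (C = -9*(-⅛) = 9/8 ≈ 1.1250)
Q = 81/64 (Q = (9/8)² = 81/64 ≈ 1.2656)
Q² = (81/64)² = 6561/4096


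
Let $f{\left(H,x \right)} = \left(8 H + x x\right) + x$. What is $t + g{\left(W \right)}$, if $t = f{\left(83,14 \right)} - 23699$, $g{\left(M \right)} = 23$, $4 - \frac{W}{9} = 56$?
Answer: $-22802$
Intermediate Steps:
$W = -468$ ($W = 36 - 504 = -468$)
$f{\left(H,x \right)} = x + x^{2} + 8 H$ ($f{\left(H,x \right)} = \left(8 H + x^{2}\right) + x = \left(x^{2} + 8 H\right) + x = x + x^{2} + 8 H$)
$t = -22825$ ($t = \left(14 + 14^{2} + 8 \cdot 83\right) - 23699 = \left(14 + 196 + 664\right) - 23699 = 874 - 23699 = -22825$)
$t + g{\left(W \right)} = -22825 + 23 = -22802$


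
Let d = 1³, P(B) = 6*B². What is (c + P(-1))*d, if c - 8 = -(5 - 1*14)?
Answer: 23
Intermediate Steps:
c = 17 (c = 8 - (5 - 1*14) = 8 - (5 - 14) = 8 - 1*(-9) = 8 + 9 = 17)
d = 1
(c + P(-1))*d = (17 + 6*(-1)²)*1 = (17 + 6*1)*1 = (17 + 6)*1 = 23*1 = 23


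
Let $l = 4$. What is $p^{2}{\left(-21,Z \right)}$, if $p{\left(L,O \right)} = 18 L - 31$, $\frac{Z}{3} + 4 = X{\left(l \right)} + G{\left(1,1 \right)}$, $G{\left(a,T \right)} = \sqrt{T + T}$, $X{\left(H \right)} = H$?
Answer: $167281$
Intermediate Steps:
$G{\left(a,T \right)} = \sqrt{2} \sqrt{T}$ ($G{\left(a,T \right)} = \sqrt{2 T} = \sqrt{2} \sqrt{T}$)
$Z = 3 \sqrt{2}$ ($Z = -12 + 3 \left(4 + \sqrt{2} \sqrt{1}\right) = -12 + 3 \left(4 + \sqrt{2} \cdot 1\right) = -12 + 3 \left(4 + \sqrt{2}\right) = -12 + \left(12 + 3 \sqrt{2}\right) = 3 \sqrt{2} \approx 4.2426$)
$p{\left(L,O \right)} = -31 + 18 L$
$p^{2}{\left(-21,Z \right)} = \left(-31 + 18 \left(-21\right)\right)^{2} = \left(-31 - 378\right)^{2} = \left(-409\right)^{2} = 167281$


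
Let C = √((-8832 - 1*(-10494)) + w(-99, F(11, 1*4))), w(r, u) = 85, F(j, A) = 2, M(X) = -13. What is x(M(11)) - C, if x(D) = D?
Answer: -13 - √1747 ≈ -54.797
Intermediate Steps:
C = √1747 (C = √((-8832 - 1*(-10494)) + 85) = √((-8832 + 10494) + 85) = √(1662 + 85) = √1747 ≈ 41.797)
x(M(11)) - C = -13 - √1747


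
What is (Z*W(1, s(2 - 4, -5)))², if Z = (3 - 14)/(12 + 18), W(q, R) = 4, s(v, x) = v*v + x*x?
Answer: 484/225 ≈ 2.1511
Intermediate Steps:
s(v, x) = v² + x²
Z = -11/30 ≈ -0.36667
(Z*W(1, s(2 - 4, -5)))² = (-11/30*4)² = (-22/15)² = 484/225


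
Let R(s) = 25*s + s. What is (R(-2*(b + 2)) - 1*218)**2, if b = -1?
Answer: 72900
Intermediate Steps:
R(s) = 26*s
(R(-2*(b + 2)) - 1*218)**2 = (26*(-2*(-1 + 2)) - 1*218)**2 = (26*(-2*1) - 218)**2 = (26*(-2) - 218)**2 = (-52 - 218)**2 = (-270)**2 = 72900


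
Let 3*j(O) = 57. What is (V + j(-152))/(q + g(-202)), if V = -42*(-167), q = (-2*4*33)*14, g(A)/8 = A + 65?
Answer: -7033/4792 ≈ -1.4677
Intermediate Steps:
j(O) = 19 (j(O) = (1/3)*57 = 19)
g(A) = 520 + 8*A (g(A) = 8*(A + 65) = 8*(65 + A) = 520 + 8*A)
q = -3696 (q = -8*33*14 = -264*14 = -3696)
V = 7014
(V + j(-152))/(q + g(-202)) = (7014 + 19)/(-3696 + (520 + 8*(-202))) = 7033/(-3696 + (520 - 1616)) = 7033/(-3696 - 1096) = 7033/(-4792) = 7033*(-1/4792) = -7033/4792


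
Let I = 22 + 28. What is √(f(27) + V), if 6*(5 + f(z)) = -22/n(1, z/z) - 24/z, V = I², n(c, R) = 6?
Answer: 367*√6/18 ≈ 49.942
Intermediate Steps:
I = 50
V = 2500 (V = 50² = 2500)
f(z) = -101/18 - 4/z (f(z) = -5 + (-22/6 - 24/z)/6 = -5 + (-22*⅙ - 24/z)/6 = -5 + (-11/3 - 24/z)/6 = -5 + (-11/18 - 4/z) = -101/18 - 4/z)
√(f(27) + V) = √((-101/18 - 4/27) + 2500) = √(-311/54 + 2500) = √(134689/54) = 367*√6/18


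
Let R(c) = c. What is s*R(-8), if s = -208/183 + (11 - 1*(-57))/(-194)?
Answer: 211184/17751 ≈ 11.897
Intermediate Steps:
s = -26398/17751 (s = -208*1/183 + (11 + 57)*(-1/194) = -208/183 + 68*(-1/194) = -208/183 - 34/97 = -26398/17751 ≈ -1.4871)
s*R(-8) = -26398/17751*(-8) = 211184/17751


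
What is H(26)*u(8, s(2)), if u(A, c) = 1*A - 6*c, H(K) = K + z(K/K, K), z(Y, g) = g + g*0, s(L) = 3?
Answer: -520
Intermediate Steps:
z(Y, g) = g (z(Y, g) = g + 0 = g)
H(K) = 2*K (H(K) = K + K = 2*K)
u(A, c) = A - 6*c
H(26)*u(8, s(2)) = (2*26)*(8 - 6*3) = 52*(8 - 18) = 52*(-10) = -520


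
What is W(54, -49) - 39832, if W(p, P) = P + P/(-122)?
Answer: -4865433/122 ≈ -39881.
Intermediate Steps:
W(p, P) = 121*P/122 (W(p, P) = P + P*(-1/122) = P - P/122 = 121*P/122)
W(54, -49) - 39832 = (121/122)*(-49) - 39832 = -5929/122 - 39832 = -4865433/122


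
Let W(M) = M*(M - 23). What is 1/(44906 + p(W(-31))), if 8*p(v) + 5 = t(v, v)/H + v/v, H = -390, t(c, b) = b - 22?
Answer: 780/35025877 ≈ 2.2269e-5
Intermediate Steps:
t(c, b) = -22 + b
W(M) = M*(-23 + M)
p(v) = -769/1560 - v/3120 (p(v) = -5/8 + ((-22 + v)/(-390) + v/v)/8 = -5/8 + ((-22 + v)*(-1/390) + 1)/8 = -5/8 + ((11/195 - v/390) + 1)/8 = -5/8 + (206/195 - v/390)/8 = -5/8 + (103/780 - v/3120) = -769/1560 - v/3120)
1/(44906 + p(W(-31))) = 1/(44906 + (-769/1560 - (-31)*(-23 - 31)/3120)) = 1/(44906 + (-769/1560 - (-31)*(-54)/3120)) = 1/(44906 + (-769/1560 - 1/3120*1674)) = 1/(44906 + (-769/1560 - 279/520)) = 1/(44906 - 803/780) = 1/(35025877/780) = 780/35025877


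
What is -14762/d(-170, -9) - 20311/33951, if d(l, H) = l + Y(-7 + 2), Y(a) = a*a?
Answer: 498239567/4922895 ≈ 101.21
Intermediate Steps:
Y(a) = a²
d(l, H) = 25 + l (d(l, H) = l + (-7 + 2)² = l + (-5)² = l + 25 = 25 + l)
-14762/d(-170, -9) - 20311/33951 = -14762/(25 - 170) - 20311/33951 = -14762/(-145) - 20311*1/33951 = -14762*(-1/145) - 20311/33951 = 14762/145 - 20311/33951 = 498239567/4922895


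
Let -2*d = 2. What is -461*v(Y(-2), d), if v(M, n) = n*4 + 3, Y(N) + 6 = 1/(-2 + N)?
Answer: 461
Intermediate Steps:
Y(N) = -6 + 1/(-2 + N)
d = -1 (d = -1/2*2 = -1)
v(M, n) = 3 + 4*n (v(M, n) = 4*n + 3 = 3 + 4*n)
-461*v(Y(-2), d) = -461*(3 + 4*(-1)) = -461*(3 - 4) = -461*(-1) = 461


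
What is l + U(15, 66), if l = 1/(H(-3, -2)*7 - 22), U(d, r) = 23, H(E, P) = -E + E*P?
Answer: 944/41 ≈ 23.024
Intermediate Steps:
l = 1/41 (l = 1/(-3*(-1 - 2)*7 - 22) = 1/(-3*(-3)*7 - 22) = 1/(9*7 - 22) = 1/(63 - 22) = 1/41 ≈ 0.024390)
l + U(15, 66) = 1/41 + 23 = 944/41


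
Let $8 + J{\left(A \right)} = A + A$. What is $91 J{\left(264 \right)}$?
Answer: $47320$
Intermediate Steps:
$J{\left(A \right)} = -8 + 2 A$ ($J{\left(A \right)} = -8 + \left(A + A\right) = -8 + 2 A$)
$91 J{\left(264 \right)} = 91 \left(-8 + 2 \cdot 264\right) = 91 \left(-8 + 528\right) = 91 \cdot 520 = 47320$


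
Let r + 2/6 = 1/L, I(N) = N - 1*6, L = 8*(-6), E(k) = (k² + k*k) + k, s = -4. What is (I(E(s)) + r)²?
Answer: 1079521/2304 ≈ 468.54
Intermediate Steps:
E(k) = k + 2*k² (E(k) = (k² + k²) + k = 2*k² + k = k + 2*k²)
L = -48
I(N) = -6 + N (I(N) = N - 6 = -6 + N)
r = -17/48 (r = -⅓ + 1/(-48) = -⅓ - 1/48 = -17/48 ≈ -0.35417)
(I(E(s)) + r)² = ((-6 - 4*(1 + 2*(-4))) - 17/48)² = ((-6 - 4*(1 - 8)) - 17/48)² = ((-6 - 4*(-7)) - 17/48)² = ((-6 + 28) - 17/48)² = (22 - 17/48)² = (1039/48)² = 1079521/2304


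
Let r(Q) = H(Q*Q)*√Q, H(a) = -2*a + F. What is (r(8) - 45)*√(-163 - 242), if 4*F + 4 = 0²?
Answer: I*√5*(-405 - 2322*√2) ≈ -8248.4*I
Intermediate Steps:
F = -1 (F = -1 + (¼)*0² = -1 + (¼)*0 = -1 + 0 = -1)
H(a) = -1 - 2*a (H(a) = -2*a - 1 = -1 - 2*a)
r(Q) = √Q*(-1 - 2*Q²) (r(Q) = (-1 - 2*Q*Q)*√Q = (-1 - 2*Q²)*√Q = √Q*(-1 - 2*Q²))
(r(8) - 45)*√(-163 - 242) = (√8*(-1 - 2*8²) - 45)*√(-163 - 242) = ((2*√2)*(-1 - 2*64) - 45)*√(-405) = ((2*√2)*(-1 - 128) - 45)*(9*I*√5) = ((2*√2)*(-129) - 45)*(9*I*√5) = (-258*√2 - 45)*(9*I*√5) = (-45 - 258*√2)*(9*I*√5) = 9*I*√5*(-45 - 258*√2)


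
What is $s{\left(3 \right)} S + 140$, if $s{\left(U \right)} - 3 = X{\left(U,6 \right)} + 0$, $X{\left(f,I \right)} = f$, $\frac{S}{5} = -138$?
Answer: $-4000$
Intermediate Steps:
$S = -690$ ($S = 5 \left(-138\right) = -690$)
$s{\left(U \right)} = 3 + U$ ($s{\left(U \right)} = 3 + \left(U + 0\right) = 3 + U$)
$s{\left(3 \right)} S + 140 = \left(3 + 3\right) \left(-690\right) + 140 = 6 \left(-690\right) + 140 = -4140 + 140 = -4000$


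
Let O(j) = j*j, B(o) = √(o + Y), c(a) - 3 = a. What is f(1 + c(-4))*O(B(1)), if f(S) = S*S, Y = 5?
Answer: 0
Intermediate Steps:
c(a) = 3 + a
B(o) = √(5 + o) (B(o) = √(o + 5) = √(5 + o))
f(S) = S²
O(j) = j²
f(1 + c(-4))*O(B(1)) = (1 + (3 - 4))²*(√(5 + 1))² = (1 - 1)²*(√6)² = 0²*6 = 0*6 = 0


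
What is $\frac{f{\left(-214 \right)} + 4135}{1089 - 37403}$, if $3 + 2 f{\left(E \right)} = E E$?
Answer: $- \frac{54063}{72628} \approx -0.74438$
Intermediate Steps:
$f{\left(E \right)} = - \frac{3}{2} + \frac{E^{2}}{2}$ ($f{\left(E \right)} = - \frac{3}{2} + \frac{E E}{2} = - \frac{3}{2} + \frac{E^{2}}{2}$)
$\frac{f{\left(-214 \right)} + 4135}{1089 - 37403} = \frac{\left(- \frac{3}{2} + \frac{\left(-214\right)^{2}}{2}\right) + 4135}{1089 - 37403} = \frac{\left(- \frac{3}{2} + \frac{1}{2} \cdot 45796\right) + 4135}{-36314} = \left(\left(- \frac{3}{2} + 22898\right) + 4135\right) \left(- \frac{1}{36314}\right) = \left(\frac{45793}{2} + 4135\right) \left(- \frac{1}{36314}\right) = \frac{54063}{2} \left(- \frac{1}{36314}\right) = - \frac{54063}{72628}$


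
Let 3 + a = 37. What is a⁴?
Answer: 1336336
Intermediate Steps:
a = 34 (a = -3 + 37 = 34)
a⁴ = 34⁴ = 1336336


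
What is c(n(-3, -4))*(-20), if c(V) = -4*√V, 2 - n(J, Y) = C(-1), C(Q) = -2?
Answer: 160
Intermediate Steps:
n(J, Y) = 4 (n(J, Y) = 2 - 1*(-2) = 2 + 2 = 4)
c(n(-3, -4))*(-20) = -4*√4*(-20) = -4*2*(-20) = -8*(-20) = 160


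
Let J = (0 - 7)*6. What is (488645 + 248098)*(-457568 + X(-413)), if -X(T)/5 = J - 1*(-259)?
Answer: -337909387179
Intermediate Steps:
J = -42 (J = -7*6 = -42)
X(T) = -1085 (X(T) = -5*(-42 - 1*(-259)) = -5*(-42 + 259) = -5*217 = -1085)
(488645 + 248098)*(-457568 + X(-413)) = (488645 + 248098)*(-457568 - 1085) = 736743*(-458653) = -337909387179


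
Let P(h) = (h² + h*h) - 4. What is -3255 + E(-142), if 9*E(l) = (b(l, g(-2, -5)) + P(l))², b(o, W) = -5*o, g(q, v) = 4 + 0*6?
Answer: 187084429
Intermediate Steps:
g(q, v) = 4 (g(q, v) = 4 + 0 = 4)
P(h) = -4 + 2*h² (P(h) = (h² + h²) - 4 = 2*h² - 4 = -4 + 2*h²)
E(l) = (-4 - 5*l + 2*l²)²/9 (E(l) = (-5*l + (-4 + 2*l²))²/9 = (-4 - 5*l + 2*l²)²/9)
-3255 + E(-142) = -3255 + (4 - 2*(-142)² + 5*(-142))²/9 = -3255 + (4 - 2*20164 - 710)²/9 = -3255 + (4 - 40328 - 710)²/9 = -3255 + (⅑)*(-41034)² = -3255 + (⅑)*1683789156 = -3255 + 187087684 = 187084429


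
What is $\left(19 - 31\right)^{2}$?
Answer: $144$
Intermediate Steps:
$\left(19 - 31\right)^{2} = \left(-12\right)^{2} = 144$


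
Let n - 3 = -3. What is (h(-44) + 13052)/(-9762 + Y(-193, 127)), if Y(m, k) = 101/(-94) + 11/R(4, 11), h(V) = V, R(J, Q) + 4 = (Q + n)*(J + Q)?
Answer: -196863072/147753335 ≈ -1.3324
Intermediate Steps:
n = 0 (n = 3 - 3 = 0)
R(J, Q) = -4 + Q*(J + Q) (R(J, Q) = -4 + (Q + 0)*(J + Q) = -4 + Q*(J + Q))
Y(m, k) = -15227/15134 (Y(m, k) = 101/(-94) + 11/(-4 + 11**2 + 4*11) = 101*(-1/94) + 11/(-4 + 121 + 44) = -101/94 + 11/161 = -15227/15134)
(h(-44) + 13052)/(-9762 + Y(-193, 127)) = (-44 + 13052)/(-9762 - 15227/15134) = 13008/(-147753335/15134) = 13008*(-15134/147753335) = -196863072/147753335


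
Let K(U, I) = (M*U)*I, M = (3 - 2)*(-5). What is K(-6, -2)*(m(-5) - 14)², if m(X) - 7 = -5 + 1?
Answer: -7260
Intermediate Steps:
m(X) = 3 (m(X) = 7 + (-5 + 1) = 7 - 4 = 3)
M = -5 (M = 1*(-5) = -5)
K(U, I) = -5*I*U (K(U, I) = (-5*U)*I = -5*I*U)
K(-6, -2)*(m(-5) - 14)² = (-5*(-2)*(-6))*(3 - 14)² = -60*(-11)² = -60*121 = -7260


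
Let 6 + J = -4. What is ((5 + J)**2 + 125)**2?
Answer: 22500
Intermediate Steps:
J = -10 (J = -6 - 4 = -10)
((5 + J)**2 + 125)**2 = ((5 - 10)**2 + 125)**2 = ((-5)**2 + 125)**2 = (25 + 125)**2 = 150**2 = 22500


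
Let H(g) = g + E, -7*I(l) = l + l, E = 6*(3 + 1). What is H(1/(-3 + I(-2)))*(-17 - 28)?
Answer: -18045/17 ≈ -1061.5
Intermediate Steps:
E = 24 (E = 6*4 = 24)
I(l) = -2*l/7 (I(l) = -(l + l)/7 = -2*l/7)
H(g) = 24 + g (H(g) = g + 24 = 24 + g)
H(1/(-3 + I(-2)))*(-17 - 28) = (24 + 1/(-3 - 2/7*(-2)))*(-17 - 28) = (24 + 1/(-3 + 4/7))*(-45) = (24 + 1/(-17/7))*(-45) = (24 - 7/17)*(-45) = (401/17)*(-45) = -18045/17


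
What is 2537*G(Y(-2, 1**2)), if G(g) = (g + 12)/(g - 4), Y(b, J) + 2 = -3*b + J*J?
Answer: 43129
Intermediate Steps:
Y(b, J) = -2 + J**2 - 3*b (Y(b, J) = -2 + (-3*b + J*J) = -2 + (-3*b + J**2) = -2 + (J**2 - 3*b) = -2 + J**2 - 3*b)
G(g) = (12 + g)/(-4 + g)
2537*G(Y(-2, 1**2)) = 2537*((12 + (-2 + (1**2)**2 - 3*(-2)))/(-4 + (-2 + (1**2)**2 - 3*(-2)))) = 2537*((12 + (-2 + 1**2 + 6))/(-4 + (-2 + 1**2 + 6))) = 2537*((12 + (-2 + 1 + 6))/(-4 + (-2 + 1 + 6))) = 2537*((12 + 5)/(-4 + 5)) = 2537*(17/1) = 2537*(1*17) = 2537*17 = 43129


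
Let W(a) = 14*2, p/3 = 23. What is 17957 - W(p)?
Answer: 17929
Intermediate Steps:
p = 69 (p = 3*23 = 69)
W(a) = 28
17957 - W(p) = 17957 - 1*28 = 17957 - 28 = 17929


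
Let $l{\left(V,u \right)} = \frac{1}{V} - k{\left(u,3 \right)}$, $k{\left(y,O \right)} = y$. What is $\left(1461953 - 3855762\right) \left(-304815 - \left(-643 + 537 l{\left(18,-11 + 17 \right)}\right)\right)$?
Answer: $\frac{4322929403111}{6} \approx 7.2049 \cdot 10^{11}$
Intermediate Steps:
$l{\left(V,u \right)} = \frac{1}{V} - u$
$\left(1461953 - 3855762\right) \left(-304815 - \left(-643 + 537 l{\left(18,-11 + 17 \right)}\right)\right) = \left(1461953 - 3855762\right) \left(-304815 - \left(-643 + 537 \left(\frac{1}{18} - \left(-11 + 17\right)\right)\right)\right) = - 2393809 \left(-304815 - \left(-643 + 537 \left(\frac{1}{18} - 6\right)\right)\right) = - 2393809 \left(-304815 + \left(643 - - \frac{19153}{6}\right)\right) = - 2393809 \left(-304815 + \left(643 + \frac{19153}{6}\right)\right) = - 2393809 \left(-304815 + \frac{23011}{6}\right) = \left(-2393809\right) \left(- \frac{1805879}{6}\right) = \frac{4322929403111}{6}$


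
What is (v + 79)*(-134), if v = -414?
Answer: 44890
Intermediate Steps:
(v + 79)*(-134) = (-414 + 79)*(-134) = -335*(-134) = 44890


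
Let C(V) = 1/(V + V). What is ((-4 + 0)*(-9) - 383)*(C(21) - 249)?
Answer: 3628579/42 ≈ 86395.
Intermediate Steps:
C(V) = 1/(2*V)
((-4 + 0)*(-9) - 383)*(C(21) - 249) = ((-4 + 0)*(-9) - 383)*((½)/21 - 249) = (-4*(-9) - 383)*((½)*(1/21) - 249) = (36 - 383)*(1/42 - 249) = -347*(-10457/42) = 3628579/42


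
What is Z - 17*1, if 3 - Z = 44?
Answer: -58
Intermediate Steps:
Z = -41 (Z = 3 - 1*44 = 3 - 44 = -41)
Z - 17*1 = -41 - 17*1 = -41 - 17 = -58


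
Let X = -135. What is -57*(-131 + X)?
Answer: 15162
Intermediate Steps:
-57*(-131 + X) = -57*(-131 - 135) = -57*(-266) = 15162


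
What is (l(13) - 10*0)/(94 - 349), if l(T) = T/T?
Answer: -1/255 ≈ -0.0039216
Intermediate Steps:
l(T) = 1
(l(13) - 10*0)/(94 - 349) = (1 - 10*0)/(94 - 349) = (1 + 0)/(-255) = 1*(-1/255) = -1/255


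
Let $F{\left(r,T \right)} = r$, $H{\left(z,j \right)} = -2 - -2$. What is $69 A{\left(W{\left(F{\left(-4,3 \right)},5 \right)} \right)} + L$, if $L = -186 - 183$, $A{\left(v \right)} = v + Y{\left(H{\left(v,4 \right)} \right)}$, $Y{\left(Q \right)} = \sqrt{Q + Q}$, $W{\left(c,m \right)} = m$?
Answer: $-24$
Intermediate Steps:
$H{\left(z,j \right)} = 0$ ($H{\left(z,j \right)} = -2 + 2 = 0$)
$Y{\left(Q \right)} = \sqrt{2} \sqrt{Q}$ ($Y{\left(Q \right)} = \sqrt{2 Q} = \sqrt{2} \sqrt{Q}$)
$A{\left(v \right)} = v$ ($A{\left(v \right)} = v + \sqrt{2} \sqrt{0} = v + \sqrt{2} \cdot 0 = v + 0 = v$)
$L = -369$
$69 A{\left(W{\left(F{\left(-4,3 \right)},5 \right)} \right)} + L = 69 \cdot 5 - 369 = 345 - 369 = -24$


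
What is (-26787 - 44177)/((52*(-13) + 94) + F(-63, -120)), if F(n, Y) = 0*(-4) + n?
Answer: 70964/645 ≈ 110.02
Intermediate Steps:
F(n, Y) = n (F(n, Y) = 0 + n = n)
(-26787 - 44177)/((52*(-13) + 94) + F(-63, -120)) = (-26787 - 44177)/((52*(-13) + 94) - 63) = -70964/((-676 + 94) - 63) = -70964/(-582 - 63) = -70964/(-645) = -70964*(-1/645) = 70964/645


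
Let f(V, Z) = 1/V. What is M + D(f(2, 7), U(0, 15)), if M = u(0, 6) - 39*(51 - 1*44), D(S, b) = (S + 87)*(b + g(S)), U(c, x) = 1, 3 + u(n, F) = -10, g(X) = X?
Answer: -619/4 ≈ -154.75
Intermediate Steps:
u(n, F) = -13 (u(n, F) = -3 - 10 = -13)
D(S, b) = (87 + S)*(S + b) (D(S, b) = (S + 87)*(b + S) = (87 + S)*(S + b))
M = -286 (M = -13 - 39*(51 - 1*44) = -13 - 39*(51 - 44) = -13 - 39*7 = -13 - 273 = -286)
M + D(f(2, 7), U(0, 15)) = -286 + ((1/2)² + 87/2 + 87*1 + 1/2) = -286 + ((½)² + 87*(½) + 87 + (½)*1) = -286 + (¼ + 87/2 + 87 + ½) = -286 + 525/4 = -619/4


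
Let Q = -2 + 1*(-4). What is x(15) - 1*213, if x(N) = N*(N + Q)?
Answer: -78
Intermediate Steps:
Q = -6 (Q = -2 - 4 = -6)
x(N) = N*(-6 + N) (x(N) = N*(N - 6) = N*(-6 + N))
x(15) - 1*213 = 15*(-6 + 15) - 1*213 = 15*9 - 213 = 135 - 213 = -78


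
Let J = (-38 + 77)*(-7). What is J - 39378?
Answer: -39651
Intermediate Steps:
J = -273 (J = 39*(-7) = -273)
J - 39378 = -273 - 39378 = -39651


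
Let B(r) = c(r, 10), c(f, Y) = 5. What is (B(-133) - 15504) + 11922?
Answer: -3577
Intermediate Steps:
B(r) = 5
(B(-133) - 15504) + 11922 = (5 - 15504) + 11922 = -15499 + 11922 = -3577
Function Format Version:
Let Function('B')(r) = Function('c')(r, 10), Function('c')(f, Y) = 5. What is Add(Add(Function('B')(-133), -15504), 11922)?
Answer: -3577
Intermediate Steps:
Function('B')(r) = 5
Add(Add(Function('B')(-133), -15504), 11922) = Add(Add(5, -15504), 11922) = Add(-15499, 11922) = -3577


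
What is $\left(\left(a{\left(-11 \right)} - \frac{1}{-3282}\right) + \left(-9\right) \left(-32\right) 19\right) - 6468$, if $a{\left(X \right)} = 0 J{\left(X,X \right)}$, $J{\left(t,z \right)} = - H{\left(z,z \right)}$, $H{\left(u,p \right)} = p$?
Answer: $- \frac{3268871}{3282} \approx -996.0$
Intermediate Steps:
$J{\left(t,z \right)} = - z$
$a{\left(X \right)} = 0$ ($a{\left(X \right)} = 0 \left(- X\right) = 0$)
$\left(\left(a{\left(-11 \right)} - \frac{1}{-3282}\right) + \left(-9\right) \left(-32\right) 19\right) - 6468 = \left(\left(0 - \frac{1}{-3282}\right) + \left(-9\right) \left(-32\right) 19\right) - 6468 = \left(\left(0 - - \frac{1}{3282}\right) + 288 \cdot 19\right) - 6468 = \left(\left(0 + \frac{1}{3282}\right) + 5472\right) - 6468 = \left(\frac{1}{3282} + 5472\right) - 6468 = \frac{17959105}{3282} - 6468 = - \frac{3268871}{3282}$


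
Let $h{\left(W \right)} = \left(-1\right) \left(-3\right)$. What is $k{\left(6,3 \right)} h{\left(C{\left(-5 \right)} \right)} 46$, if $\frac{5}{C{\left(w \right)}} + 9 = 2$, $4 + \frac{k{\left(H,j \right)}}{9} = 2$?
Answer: $-2484$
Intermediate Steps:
$k{\left(H,j \right)} = -18$ ($k{\left(H,j \right)} = -36 + 9 \cdot 2 = -36 + 18 = -18$)
$C{\left(w \right)} = - \frac{5}{7}$ ($C{\left(w \right)} = \frac{5}{-9 + 2} = \frac{5}{-7} = 5 \left(- \frac{1}{7}\right) = - \frac{5}{7}$)
$h{\left(W \right)} = 3$
$k{\left(6,3 \right)} h{\left(C{\left(-5 \right)} \right)} 46 = \left(-18\right) 3 \cdot 46 = \left(-54\right) 46 = -2484$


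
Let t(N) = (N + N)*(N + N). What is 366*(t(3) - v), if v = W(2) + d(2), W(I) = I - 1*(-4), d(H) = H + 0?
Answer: 10248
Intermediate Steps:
d(H) = H
W(I) = 4 + I (W(I) = I + 4 = 4 + I)
t(N) = 4*N² (t(N) = (2*N)*(2*N) = 4*N²)
v = 8 (v = (4 + 2) + 2 = 6 + 2 = 8)
366*(t(3) - v) = 366*(4*3² - 1*8) = 366*(4*9 - 8) = 366*(36 - 8) = 366*28 = 10248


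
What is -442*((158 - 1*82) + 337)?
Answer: -182546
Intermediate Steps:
-442*((158 - 1*82) + 337) = -442*((158 - 82) + 337) = -442*(76 + 337) = -442*413 = -182546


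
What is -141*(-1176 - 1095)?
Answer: 320211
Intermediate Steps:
-141*(-1176 - 1095) = -141*(-2271) = 320211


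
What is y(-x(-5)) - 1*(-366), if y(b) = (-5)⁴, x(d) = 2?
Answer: 991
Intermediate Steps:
y(b) = 625
y(-x(-5)) - 1*(-366) = 625 - 1*(-366) = 625 + 366 = 991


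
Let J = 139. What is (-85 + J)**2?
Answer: 2916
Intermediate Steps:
(-85 + J)**2 = (-85 + 139)**2 = 54**2 = 2916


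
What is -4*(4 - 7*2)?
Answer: 40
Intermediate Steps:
-4*(4 - 7*2) = -4*(4 - 14) = -4*(-10) = 40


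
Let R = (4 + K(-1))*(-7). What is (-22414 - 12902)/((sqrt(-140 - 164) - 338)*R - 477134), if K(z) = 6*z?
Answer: 86824386/1184667865 + 70632*I*sqrt(19)/8292675055 ≈ 0.07329 + 3.7126e-5*I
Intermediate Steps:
R = 14 (R = (4 + 6*(-1))*(-7) = (4 - 6)*(-7) = -2*(-7) = 14)
(-22414 - 12902)/((sqrt(-140 - 164) - 338)*R - 477134) = (-22414 - 12902)/((sqrt(-140 - 164) - 338)*14 - 477134) = -35316/((sqrt(-304) - 338)*14 - 477134) = -35316/((4*I*sqrt(19) - 338)*14 - 477134) = -35316/((-338 + 4*I*sqrt(19))*14 - 477134) = -35316/((-4732 + 56*I*sqrt(19)) - 477134) = -35316/(-481866 + 56*I*sqrt(19))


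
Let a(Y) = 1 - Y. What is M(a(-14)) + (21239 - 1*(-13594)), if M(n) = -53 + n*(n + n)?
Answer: 35230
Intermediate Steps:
M(n) = -53 + 2*n² (M(n) = -53 + n*(2*n) = -53 + 2*n²)
M(a(-14)) + (21239 - 1*(-13594)) = (-53 + 2*(1 - 1*(-14))²) + (21239 - 1*(-13594)) = (-53 + 2*(1 + 14)²) + (21239 + 13594) = (-53 + 2*15²) + 34833 = (-53 + 2*225) + 34833 = (-53 + 450) + 34833 = 397 + 34833 = 35230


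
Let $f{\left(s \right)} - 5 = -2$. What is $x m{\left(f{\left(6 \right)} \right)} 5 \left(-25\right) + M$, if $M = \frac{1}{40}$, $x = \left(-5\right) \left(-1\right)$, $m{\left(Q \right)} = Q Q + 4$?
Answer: $- \frac{324999}{40} \approx -8125.0$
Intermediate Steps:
$f{\left(s \right)} = 3$ ($f{\left(s \right)} = 5 - 2 = 3$)
$m{\left(Q \right)} = 4 + Q^{2}$ ($m{\left(Q \right)} = Q^{2} + 4 = 4 + Q^{2}$)
$x = 5$
$M = \frac{1}{40} \approx 0.025$
$x m{\left(f{\left(6 \right)} \right)} 5 \left(-25\right) + M = 5 \left(4 + 3^{2}\right) 5 \left(-25\right) + \frac{1}{40} = 5 \left(4 + 9\right) 5 \left(-25\right) + \frac{1}{40} = 5 \cdot 13 \cdot 5 \left(-25\right) + \frac{1}{40} = 65 \cdot 5 \left(-25\right) + \frac{1}{40} = 325 \left(-25\right) + \frac{1}{40} = -8125 + \frac{1}{40} = - \frac{324999}{40}$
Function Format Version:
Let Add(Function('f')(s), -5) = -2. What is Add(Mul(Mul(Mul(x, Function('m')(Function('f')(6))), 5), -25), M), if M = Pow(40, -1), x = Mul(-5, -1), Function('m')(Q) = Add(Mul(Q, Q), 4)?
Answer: Rational(-324999, 40) ≈ -8125.0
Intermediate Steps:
Function('f')(s) = 3 (Function('f')(s) = Add(5, -2) = 3)
Function('m')(Q) = Add(4, Pow(Q, 2)) (Function('m')(Q) = Add(Pow(Q, 2), 4) = Add(4, Pow(Q, 2)))
x = 5
M = Rational(1, 40) ≈ 0.025000
Add(Mul(Mul(Mul(x, Function('m')(Function('f')(6))), 5), -25), M) = Add(Mul(Mul(Mul(5, Add(4, Pow(3, 2))), 5), -25), Rational(1, 40)) = Add(Mul(Mul(Mul(5, Add(4, 9)), 5), -25), Rational(1, 40)) = Add(Mul(Mul(Mul(5, 13), 5), -25), Rational(1, 40)) = Add(Mul(Mul(65, 5), -25), Rational(1, 40)) = Add(Mul(325, -25), Rational(1, 40)) = Add(-8125, Rational(1, 40)) = Rational(-324999, 40)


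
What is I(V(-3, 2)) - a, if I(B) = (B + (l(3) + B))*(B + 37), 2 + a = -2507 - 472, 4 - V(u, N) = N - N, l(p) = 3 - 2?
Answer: 3350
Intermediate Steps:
l(p) = 1
V(u, N) = 4 (V(u, N) = 4 - (N - N) = 4 - 1*0 = 4 + 0 = 4)
a = -2981 (a = -2 + (-2507 - 472) = -2 - 2979 = -2981)
I(B) = (1 + 2*B)*(37 + B) (I(B) = (B + (1 + B))*(B + 37) = (1 + 2*B)*(37 + B))
I(V(-3, 2)) - a = (37 + 2*4**2 + 75*4) - 1*(-2981) = (37 + 2*16 + 300) + 2981 = (37 + 32 + 300) + 2981 = 369 + 2981 = 3350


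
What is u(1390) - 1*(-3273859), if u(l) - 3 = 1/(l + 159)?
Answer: 5071212239/1549 ≈ 3.2739e+6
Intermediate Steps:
u(l) = 3 + 1/(159 + l) (u(l) = 3 + 1/(l + 159) = 3 + 1/(159 + l))
u(1390) - 1*(-3273859) = (478 + 3*1390)/(159 + 1390) - 1*(-3273859) = (478 + 4170)/1549 + 3273859 = (1/1549)*4648 + 3273859 = 4648/1549 + 3273859 = 5071212239/1549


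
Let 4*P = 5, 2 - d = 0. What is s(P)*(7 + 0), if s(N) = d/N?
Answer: 56/5 ≈ 11.200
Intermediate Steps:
d = 2 (d = 2 - 1*0 = 2 + 0 = 2)
P = 5/4 (P = (¼)*5 = 5/4 ≈ 1.2500)
s(N) = 2/N
s(P)*(7 + 0) = (2/(5/4))*(7 + 0) = (2*(⅘))*7 = (8/5)*7 = 56/5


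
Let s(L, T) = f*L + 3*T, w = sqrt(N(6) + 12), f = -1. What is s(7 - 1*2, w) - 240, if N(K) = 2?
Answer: -245 + 3*sqrt(14) ≈ -233.77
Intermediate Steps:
w = sqrt(14) (w = sqrt(2 + 12) = sqrt(14) ≈ 3.7417)
s(L, T) = -L + 3*T
s(7 - 1*2, w) - 240 = (-(7 - 1*2) + 3*sqrt(14)) - 240 = (-(7 - 2) + 3*sqrt(14)) - 240 = (-1*5 + 3*sqrt(14)) - 240 = (-5 + 3*sqrt(14)) - 240 = -245 + 3*sqrt(14)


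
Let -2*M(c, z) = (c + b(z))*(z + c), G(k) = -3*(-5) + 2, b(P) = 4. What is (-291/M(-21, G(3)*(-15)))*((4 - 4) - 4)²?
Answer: 776/391 ≈ 1.9847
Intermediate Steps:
G(k) = 17 (G(k) = 15 + 2 = 17)
M(c, z) = -(4 + c)*(c + z)/2 (M(c, z) = -(c + 4)*(z + c)/2 = -(4 + c)*(c + z)/2)
(-291/M(-21, G(3)*(-15)))*((4 - 4) - 4)² = (-291/(-2*(-21) - 34*(-15) - ½*(-21)² - ½*(-21)*17*(-15)))*((4 - 4) - 4)² = (-291/(42 - 2*(-255) - ½*441 - ½*(-21)*(-255)))*(0 - 4)² = -291/(42 + 510 - 441/2 - 5355/2)*(-4)² = -291/(-2346)*16 = -291*(-1/2346)*16 = (97/782)*16 = 776/391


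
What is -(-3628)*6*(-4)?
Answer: -87072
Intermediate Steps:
-(-3628)*6*(-4) = -(-3628)*(-24) = -907*96 = -87072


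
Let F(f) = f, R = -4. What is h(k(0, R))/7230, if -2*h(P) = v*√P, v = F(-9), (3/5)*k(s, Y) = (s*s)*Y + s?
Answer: 0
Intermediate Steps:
k(s, Y) = 5*s/3 + 5*Y*s²/3 (k(s, Y) = 5*((s*s)*Y + s)/3 = 5*(s²*Y + s)/3 = 5*(Y*s² + s)/3 = 5*(s + Y*s²)/3 = 5*s/3 + 5*Y*s²/3)
v = -9
h(P) = 9*√P/2 (h(P) = -(-9)*√P/2 = 9*√P/2)
h(k(0, R))/7230 = (9*√((5/3)*0*(1 - 4*0))/2)/7230 = (9*√((5/3)*0*(1 + 0))/2)*(1/7230) = (9*√((5/3)*0*1)/2)*(1/7230) = (9*√0/2)*(1/7230) = ((9/2)*0)*(1/7230) = 0*(1/7230) = 0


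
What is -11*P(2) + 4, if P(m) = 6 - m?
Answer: -40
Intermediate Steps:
-11*P(2) + 4 = -11*(6 - 1*2) + 4 = -11*(6 - 2) + 4 = -11*4 + 4 = -44 + 4 = -40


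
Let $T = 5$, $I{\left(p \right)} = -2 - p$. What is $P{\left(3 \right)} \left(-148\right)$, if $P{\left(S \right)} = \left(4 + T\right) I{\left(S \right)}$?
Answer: $6660$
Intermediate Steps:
$P{\left(S \right)} = -18 - 9 S$ ($P{\left(S \right)} = \left(4 + 5\right) \left(-2 - S\right) = 9 \left(-2 - S\right) = -18 - 9 S$)
$P{\left(3 \right)} \left(-148\right) = \left(-18 - 27\right) \left(-148\right) = \left(-45\right) \left(-148\right) = 6660$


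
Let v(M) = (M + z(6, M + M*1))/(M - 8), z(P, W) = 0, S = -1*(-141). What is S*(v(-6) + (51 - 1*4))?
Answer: 46812/7 ≈ 6687.4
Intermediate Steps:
S = 141
v(M) = M/(-8 + M) (v(M) = (M + 0)/(M - 8) = M/(-8 + M))
S*(v(-6) + (51 - 1*4)) = 141*(-6/(-8 - 6) + (51 - 1*4)) = 141*(-6/(-14) + (51 - 4)) = 141*(-6*(-1/14) + 47) = 141*(3/7 + 47) = 141*(332/7) = 46812/7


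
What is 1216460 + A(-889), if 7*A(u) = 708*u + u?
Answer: 1126417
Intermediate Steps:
A(u) = 709*u/7 (A(u) = (708*u + u)/7 = (709*u)/7 = 709*u/7)
1216460 + A(-889) = 1216460 + (709/7)*(-889) = 1216460 - 90043 = 1126417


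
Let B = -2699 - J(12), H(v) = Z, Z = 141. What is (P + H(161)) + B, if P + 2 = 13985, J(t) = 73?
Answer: 11352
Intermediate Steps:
H(v) = 141
P = 13983 (P = -2 + 13985 = 13983)
B = -2772 (B = -2699 - 1*73 = -2699 - 73 = -2772)
(P + H(161)) + B = (13983 + 141) - 2772 = 14124 - 2772 = 11352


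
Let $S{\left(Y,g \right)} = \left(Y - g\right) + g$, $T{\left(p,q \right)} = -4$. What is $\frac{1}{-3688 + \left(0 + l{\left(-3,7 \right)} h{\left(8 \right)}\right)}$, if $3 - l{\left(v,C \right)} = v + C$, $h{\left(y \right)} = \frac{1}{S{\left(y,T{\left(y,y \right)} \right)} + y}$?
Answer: $- \frac{16}{59009} \approx -0.00027115$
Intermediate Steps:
$S{\left(Y,g \right)} = Y$
$h{\left(y \right)} = \frac{1}{2 y}$ ($h{\left(y \right)} = \frac{1}{y + y} = \frac{1}{2 y}$)
$l{\left(v,C \right)} = 3 - C - v$ ($l{\left(v,C \right)} = 3 - \left(v + C\right) = 3 - \left(C + v\right) = 3 - C - v$)
$\frac{1}{-3688 + \left(0 + l{\left(-3,7 \right)} h{\left(8 \right)}\right)} = \frac{1}{-3688 + \left(0 + \left(3 - 7 - -3\right) \frac{1}{2 \cdot 8}\right)} = \frac{1}{-3688 + \left(0 + \left(3 - 7 + 3\right) \frac{1}{2} \cdot \frac{1}{8}\right)} = \frac{1}{-3688 + \left(0 - \frac{1}{16}\right)} = \frac{1}{-3688 - \frac{1}{16}} = \frac{1}{- \frac{59009}{16}} = - \frac{16}{59009}$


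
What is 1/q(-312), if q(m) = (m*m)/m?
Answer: -1/312 ≈ -0.0032051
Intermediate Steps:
q(m) = m (q(m) = m²/m = m)
1/q(-312) = 1/(-312) = -1/312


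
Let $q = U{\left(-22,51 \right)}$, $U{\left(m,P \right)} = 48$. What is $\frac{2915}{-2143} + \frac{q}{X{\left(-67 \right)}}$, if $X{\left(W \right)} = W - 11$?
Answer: $- \frac{55039}{27859} \approx -1.9756$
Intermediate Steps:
$X{\left(W \right)} = -11 + W$ ($X{\left(W \right)} = W - 11 = -11 + W$)
$q = 48$
$\frac{2915}{-2143} + \frac{q}{X{\left(-67 \right)}} = \frac{2915}{-2143} + \frac{48}{-11 - 67} = 2915 \left(- \frac{1}{2143}\right) + \frac{48}{-78} = - \frac{2915}{2143} + 48 \left(- \frac{1}{78}\right) = - \frac{2915}{2143} - \frac{8}{13} = - \frac{55039}{27859}$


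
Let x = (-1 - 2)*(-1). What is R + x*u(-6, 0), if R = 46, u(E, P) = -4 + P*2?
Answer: 34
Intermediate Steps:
u(E, P) = -4 + 2*P
x = 3 (x = -3*(-1) = 3)
R + x*u(-6, 0) = 46 + 3*(-4 + 2*0) = 46 + 3*(-4 + 0) = 46 + 3*(-4) = 46 - 12 = 34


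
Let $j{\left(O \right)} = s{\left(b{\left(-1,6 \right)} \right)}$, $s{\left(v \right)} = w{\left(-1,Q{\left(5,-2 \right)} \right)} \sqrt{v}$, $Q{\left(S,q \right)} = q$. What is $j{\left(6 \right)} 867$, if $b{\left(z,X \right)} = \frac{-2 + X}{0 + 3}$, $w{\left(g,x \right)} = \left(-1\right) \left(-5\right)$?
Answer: $2890 \sqrt{3} \approx 5005.6$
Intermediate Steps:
$w{\left(g,x \right)} = 5$
$b{\left(z,X \right)} = - \frac{2}{3} + \frac{X}{3}$ ($b{\left(z,X \right)} = \frac{-2 + X}{3} = \left(-2 + X\right) \frac{1}{3} = - \frac{2}{3} + \frac{X}{3}$)
$s{\left(v \right)} = 5 \sqrt{v}$
$j{\left(O \right)} = \frac{10 \sqrt{3}}{3}$ ($j{\left(O \right)} = 5 \sqrt{- \frac{2}{3} + \frac{1}{3} \cdot 6} = 5 \sqrt{- \frac{2}{3} + 2} = 5 \sqrt{\frac{4}{3}} = 5 \frac{2 \sqrt{3}}{3} = \frac{10 \sqrt{3}}{3}$)
$j{\left(6 \right)} 867 = \frac{10 \sqrt{3}}{3} \cdot 867 = 2890 \sqrt{3}$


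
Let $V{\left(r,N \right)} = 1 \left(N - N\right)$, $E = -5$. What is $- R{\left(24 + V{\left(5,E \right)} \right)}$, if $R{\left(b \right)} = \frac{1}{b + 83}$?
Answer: $- \frac{1}{107} \approx -0.0093458$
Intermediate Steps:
$V{\left(r,N \right)} = 0$ ($V{\left(r,N \right)} = 1 \cdot 0 = 0$)
$R{\left(b \right)} = \frac{1}{83 + b}$
$- R{\left(24 + V{\left(5,E \right)} \right)} = - \frac{1}{83 + \left(24 + 0\right)} = - \frac{1}{83 + 24} = - \frac{1}{107}$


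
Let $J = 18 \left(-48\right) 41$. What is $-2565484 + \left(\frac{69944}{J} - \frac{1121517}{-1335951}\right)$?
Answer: $- \frac{1686262316335541}{657287892} \approx -2.5655 \cdot 10^{6}$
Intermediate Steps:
$J = -35424$ ($J = \left(-864\right) 41 = -35424$)
$-2565484 + \left(\frac{69944}{J} - \frac{1121517}{-1335951}\right) = -2565484 + \left(\frac{69944}{-35424} - \frac{1121517}{-1335951}\right) = -2565484 + \left(69944 \left(- \frac{1}{35424}\right) - - \frac{124613}{148439}\right) = -2565484 + \left(- \frac{8743}{4428} + \frac{124613}{148439}\right) = -2565484 - \frac{746015813}{657287892} = - \frac{1686262316335541}{657287892}$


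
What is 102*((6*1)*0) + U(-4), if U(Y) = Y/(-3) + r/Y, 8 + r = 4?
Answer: 7/3 ≈ 2.3333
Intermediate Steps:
r = -4 (r = -8 + 4 = -4)
U(Y) = -4/Y - Y/3 (U(Y) = Y/(-3) - 4/Y = Y*(-⅓) - 4/Y = -Y/3 - 4/Y = -4/Y - Y/3)
102*((6*1)*0) + U(-4) = 102*((6*1)*0) + (-4/(-4) - ⅓*(-4)) = 102*(6*0) + (-4*(-¼) + 4/3) = 102*0 + (1 + 4/3) = 0 + 7/3 = 7/3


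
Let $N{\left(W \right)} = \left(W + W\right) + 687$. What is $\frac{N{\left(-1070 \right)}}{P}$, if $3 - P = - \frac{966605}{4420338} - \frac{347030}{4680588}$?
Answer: $- \frac{417531274877431}{946216842446} \approx -441.26$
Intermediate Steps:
$N{\left(W \right)} = 687 + 2 W$ ($N{\left(W \right)} = 2 W + 687 = 687 + 2 W$)
$P = \frac{946216842446}{287358069427}$ ($P = 3 - \left(- \frac{966605}{4420338} - \frac{347030}{4680588}\right) = 3 - \left(\left(-966605\right) \frac{1}{4420338} - \frac{173515}{2340294}\right) = 3 - \left(- \frac{966605}{4420338} - \frac{173515}{2340294}\right) = 3 - - \frac{84142634165}{287358069427} = 3 + \frac{84142634165}{287358069427} = \frac{946216842446}{287358069427} \approx 3.2928$)
$\frac{N{\left(-1070 \right)}}{P} = \frac{687 + 2 \left(-1070\right)}{\frac{946216842446}{287358069427}} = \left(687 - 2140\right) \frac{287358069427}{946216842446} = \left(-1453\right) \frac{287358069427}{946216842446} = - \frac{417531274877431}{946216842446}$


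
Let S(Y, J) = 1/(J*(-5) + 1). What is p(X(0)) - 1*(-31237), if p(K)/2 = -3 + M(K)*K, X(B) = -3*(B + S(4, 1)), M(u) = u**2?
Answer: 999419/32 ≈ 31232.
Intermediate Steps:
S(Y, J) = 1/(1 - 5*J) (S(Y, J) = 1/(-5*J + 1) = 1/(1 - 5*J))
X(B) = 3/4 - 3*B (X(B) = -3*(B - 1/(-1 + 5*1)) = -3*(B - 1/(-1 + 5)) = -3*(B - 1/4) = -3*(-1/4 + B) = 3/4 - 3*B)
p(K) = -6 + 2*K**3 (p(K) = 2*(-3 + K**2*K) = 2*(-3 + K**3) = -6 + 2*K**3)
p(X(0)) - 1*(-31237) = (-6 + 2*(3/4 - 3*0)**3) - 1*(-31237) = (-6 + 2*(3/4 + 0)**3) + 31237 = (-6 + 2*(3/4)**3) + 31237 = (-6 + 2*(27/64)) + 31237 = (-6 + 27/32) + 31237 = -165/32 + 31237 = 999419/32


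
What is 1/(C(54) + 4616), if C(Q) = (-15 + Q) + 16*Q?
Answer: 1/5519 ≈ 0.00018119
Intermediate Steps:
C(Q) = -15 + 17*Q
1/(C(54) + 4616) = 1/((-15 + 17*54) + 4616) = 1/((-15 + 918) + 4616) = 1/(903 + 4616) = 1/5519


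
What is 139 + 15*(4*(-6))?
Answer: -221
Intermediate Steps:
139 + 15*(4*(-6)) = 139 + 15*(-24) = 139 - 360 = -221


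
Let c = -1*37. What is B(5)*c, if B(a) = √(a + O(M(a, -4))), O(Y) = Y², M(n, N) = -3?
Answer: -37*√14 ≈ -138.44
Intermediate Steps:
c = -37
B(a) = √(9 + a) (B(a) = √(a + (-3)²) = √(a + 9) = √(9 + a))
B(5)*c = √(9 + 5)*(-37) = √14*(-37) = -37*√14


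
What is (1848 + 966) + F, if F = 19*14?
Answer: 3080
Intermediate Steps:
F = 266
(1848 + 966) + F = (1848 + 966) + 266 = 2814 + 266 = 3080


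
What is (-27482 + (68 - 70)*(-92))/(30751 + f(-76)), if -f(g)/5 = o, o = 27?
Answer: -13649/15308 ≈ -0.89163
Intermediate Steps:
f(g) = -135 (f(g) = -5*27 = -135)
(-27482 + (68 - 70)*(-92))/(30751 + f(-76)) = (-27482 + (68 - 70)*(-92))/(30751 - 135) = (-27482 - 2*(-92))/30616 = (-27482 + 184)*(1/30616) = -27298*1/30616 = -13649/15308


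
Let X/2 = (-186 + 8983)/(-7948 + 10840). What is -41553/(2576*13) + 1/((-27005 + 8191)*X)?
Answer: -149507624757/120488919824 ≈ -1.2408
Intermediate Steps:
X = 8797/1446 (X = 2*((-186 + 8983)/(-7948 + 10840)) = 2*(8797/2892) = 8797/1446 ≈ 6.0837)
-41553/(2576*13) + 1/((-27005 + 8191)*X) = -41553/(2576*13) + 1/((-27005 + 8191)*(8797/1446)) = -41553/33488 + (1446/8797)/(-18814) = -41553*1/33488 - 1/18814*1446/8797 = -41553/33488 - 723/82753379 = -149507624757/120488919824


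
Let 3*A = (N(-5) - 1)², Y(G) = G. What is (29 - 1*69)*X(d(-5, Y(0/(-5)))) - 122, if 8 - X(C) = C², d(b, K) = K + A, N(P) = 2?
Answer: -3938/9 ≈ -437.56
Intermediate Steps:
A = ⅓ (A = (2 - 1)²/3 = (⅓)*1² = (⅓)*1 = ⅓ ≈ 0.33333)
d(b, K) = ⅓ + K (d(b, K) = K + ⅓ = ⅓ + K)
X(C) = 8 - C²
(29 - 1*69)*X(d(-5, Y(0/(-5)))) - 122 = (29 - 1*69)*(8 - (⅓ + 0/(-5))²) - 122 = (29 - 69)*(8 - (⅓ + 0*(-⅕))²) - 122 = -40*(8 - (⅓ + 0)²) - 122 = -40*(8 - (⅓)²) - 122 = -40*(8 - 1*⅑) - 122 = -40*(8 - ⅑) - 122 = -40*71/9 - 122 = -2840/9 - 122 = -3938/9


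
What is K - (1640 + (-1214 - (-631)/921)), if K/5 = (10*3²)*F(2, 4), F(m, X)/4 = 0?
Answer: -392977/921 ≈ -426.69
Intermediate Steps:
F(m, X) = 0 (F(m, X) = 4*0 = 0)
K = 0 (K = 5*((10*3²)*0) = 5*((10*9)*0) = 5*(90*0) = 5*0 = 0)
K - (1640 + (-1214 - (-631)/921)) = 0 - (1640 + (-1214 - (-631)/921)) = 0 - (1640 + (-1214 - 1*(-631/921))) = 0 - (1640 + (-1214 + 631/921)) = 0 - (1640 - 1117463/921) = 0 - 1*392977/921 = 0 - 392977/921 = -392977/921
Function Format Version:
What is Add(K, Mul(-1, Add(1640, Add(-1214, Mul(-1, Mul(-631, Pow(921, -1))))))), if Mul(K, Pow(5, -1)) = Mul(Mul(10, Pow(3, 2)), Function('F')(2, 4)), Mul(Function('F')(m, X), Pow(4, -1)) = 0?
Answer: Rational(-392977, 921) ≈ -426.69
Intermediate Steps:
Function('F')(m, X) = 0 (Function('F')(m, X) = Mul(4, 0) = 0)
K = 0 (K = Mul(5, Mul(Mul(10, Pow(3, 2)), 0)) = Mul(5, Mul(Mul(10, 9), 0)) = Mul(5, Mul(90, 0)) = Mul(5, 0) = 0)
Add(K, Mul(-1, Add(1640, Add(-1214, Mul(-1, Mul(-631, Pow(921, -1))))))) = Add(0, Mul(-1, Add(1640, Add(-1214, Mul(-1, Mul(-631, Pow(921, -1))))))) = Add(0, Mul(-1, Add(1640, Add(-1214, Mul(-1, Mul(-631, Rational(1, 921))))))) = Add(0, Mul(-1, Add(1640, Add(-1214, Mul(-1, Rational(-631, 921)))))) = Add(0, Mul(-1, Add(1640, Add(-1214, Rational(631, 921))))) = Add(0, Mul(-1, Add(1640, Rational(-1117463, 921)))) = Add(0, Mul(-1, Rational(392977, 921))) = Add(0, Rational(-392977, 921)) = Rational(-392977, 921)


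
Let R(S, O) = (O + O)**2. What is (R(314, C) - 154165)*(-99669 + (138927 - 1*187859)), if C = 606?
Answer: -195377474179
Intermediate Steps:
R(S, O) = 4*O**2 (R(S, O) = (2*O)**2 = 4*O**2)
(R(314, C) - 154165)*(-99669 + (138927 - 1*187859)) = (4*606**2 - 154165)*(-99669 + (138927 - 1*187859)) = (4*367236 - 154165)*(-99669 + (138927 - 187859)) = (1468944 - 154165)*(-99669 - 48932) = 1314779*(-148601) = -195377474179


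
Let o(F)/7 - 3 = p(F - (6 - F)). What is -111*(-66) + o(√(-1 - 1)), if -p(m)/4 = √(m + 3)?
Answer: 7347 - 28*√(-3 + 2*I*√2) ≈ 7326.0 - 52.842*I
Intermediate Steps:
p(m) = -4*√(3 + m) (p(m) = -4*√(m + 3) = -4*√(3 + m))
o(F) = 21 - 28*√(-3 + 2*F) (o(F) = 21 + 7*(-4*√(3 + (F - (6 - F)))) = 21 + 7*(-4*√(3 + (F + (-6 + F)))) = 21 + 7*(-4*√(3 + (-6 + 2*F))) = 21 + 7*(-4*√(-3 + 2*F)) = 21 - 28*√(-3 + 2*F))
-111*(-66) + o(√(-1 - 1)) = -111*(-66) + (21 - 28*√(-3 + 2*√(-1 - 1))) = 7326 + (21 - 28*√(-3 + 2*√(-2))) = 7326 + (21 - 28*√(-3 + 2*(I*√2))) = 7326 + (21 - 28*√(-3 + 2*I*√2)) = 7347 - 28*√(-3 + 2*I*√2)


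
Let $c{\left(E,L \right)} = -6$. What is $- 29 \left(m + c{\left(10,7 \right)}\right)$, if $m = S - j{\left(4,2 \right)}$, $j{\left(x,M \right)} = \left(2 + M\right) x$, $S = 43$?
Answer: $-609$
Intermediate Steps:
$j{\left(x,M \right)} = x \left(2 + M\right)$
$m = 27$ ($m = 43 - 4 \left(2 + 2\right) = 43 - 4 \cdot 4 = 43 - 16 = 27$)
$- 29 \left(m + c{\left(10,7 \right)}\right) = - 29 \left(27 - 6\right) = \left(-29\right) 21 = -609$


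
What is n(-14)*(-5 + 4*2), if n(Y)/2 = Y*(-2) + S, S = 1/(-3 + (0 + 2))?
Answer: 162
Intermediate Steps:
S = -1 (S = 1/(-3 + 2) = 1/(-1) = -1)
n(Y) = -2 - 4*Y (n(Y) = 2*(Y*(-2) - 1) = 2*(-2*Y - 1) = 2*(-1 - 2*Y) = -2 - 4*Y)
n(-14)*(-5 + 4*2) = (-2 - 4*(-14))*(-5 + 4*2) = (-2 + 56)*(-5 + 8) = 54*3 = 162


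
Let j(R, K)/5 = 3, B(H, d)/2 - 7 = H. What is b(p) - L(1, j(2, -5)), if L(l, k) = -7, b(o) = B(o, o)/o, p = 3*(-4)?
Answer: 47/6 ≈ 7.8333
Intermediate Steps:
B(H, d) = 14 + 2*H
j(R, K) = 15 (j(R, K) = 5*3 = 15)
p = -12
b(o) = (14 + 2*o)/o
b(p) - L(1, j(2, -5)) = (2 + 14/(-12)) - 1*(-7) = (2 + 14*(-1/12)) + 7 = (2 - 7/6) + 7 = 5/6 + 7 = 47/6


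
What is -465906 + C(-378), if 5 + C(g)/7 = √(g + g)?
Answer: -465941 + 42*I*√21 ≈ -4.6594e+5 + 192.47*I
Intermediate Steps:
C(g) = -35 + 7*√2*√g (C(g) = -35 + 7*√(g + g) = -35 + 7*√(2*g) = -35 + 7*(√2*√g) = -35 + 7*√2*√g)
-465906 + C(-378) = -465906 + (-35 + 7*√2*√(-378)) = -465906 + (-35 + 7*√2*(3*I*√42)) = -465906 + (-35 + 42*I*√21) = -465941 + 42*I*√21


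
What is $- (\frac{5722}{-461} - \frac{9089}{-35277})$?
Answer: $\frac{197664965}{16262697} \approx 12.154$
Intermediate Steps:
$- (\frac{5722}{-461} - \frac{9089}{-35277}) = - (5722 \left(- \frac{1}{461}\right) - - \frac{9089}{35277}) = - (- \frac{5722}{461} + \frac{9089}{35277}) = \left(-1\right) \left(- \frac{197664965}{16262697}\right) = \frac{197664965}{16262697}$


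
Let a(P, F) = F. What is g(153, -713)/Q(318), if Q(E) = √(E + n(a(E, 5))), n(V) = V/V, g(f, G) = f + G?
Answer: -560*√319/319 ≈ -31.354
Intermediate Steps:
g(f, G) = G + f
n(V) = 1
Q(E) = √(1 + E) (Q(E) = √(E + 1) = √(1 + E))
g(153, -713)/Q(318) = (-713 + 153)/(√(1 + 318)) = -560*√319/319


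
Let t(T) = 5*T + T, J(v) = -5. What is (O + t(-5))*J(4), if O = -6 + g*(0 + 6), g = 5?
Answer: 30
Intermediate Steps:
O = 24 (O = -6 + 5*(0 + 6) = -6 + 5*6 = -6 + 30 = 24)
t(T) = 6*T
(O + t(-5))*J(4) = (24 + 6*(-5))*(-5) = (24 - 30)*(-5) = -6*(-5) = 30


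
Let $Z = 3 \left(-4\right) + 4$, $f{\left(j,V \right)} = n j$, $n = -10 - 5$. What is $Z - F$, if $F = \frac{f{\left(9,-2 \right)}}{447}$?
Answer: $- \frac{1147}{149} \approx -7.698$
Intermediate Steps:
$n = -15$ ($n = -10 - 5 = -15$)
$f{\left(j,V \right)} = - 15 j$
$Z = -8$ ($Z = -12 + 4 = -8$)
$F = - \frac{45}{149}$ ($F = \frac{\left(-15\right) 9}{447} = \left(-135\right) \frac{1}{447} = - \frac{45}{149} \approx -0.30201$)
$Z - F = -8 - - \frac{45}{149} = -8 + \frac{45}{149} = - \frac{1147}{149}$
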